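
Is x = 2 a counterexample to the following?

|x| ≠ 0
Substitute x = 2 into the relation:
x = 2: LHS = |2| = 2; 2 ≠ 0 — holds

The claim holds here, so x = 2 is not a counterexample. (A counterexample exists elsewhere, e.g. x = 0.)

Answer: No, x = 2 is not a counterexample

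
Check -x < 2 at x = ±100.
x = 100: -100 < 2 — holds
x = -100: LHS = -(-100) = 100; 100 < 2 — FAILS

Answer: Partially: holds for x = 100, fails for x = -100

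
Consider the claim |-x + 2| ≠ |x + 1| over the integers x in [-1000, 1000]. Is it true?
Track d = LHS − RHS over the integers in [-1000, 1000]. Equality would need d = 0, but d changes sign only between consecutive integers, jumping over 0:
x = 0: LHS = |-0 + 2| = |2| = 2, RHS = |0 + 1| = |1| = 1; 2 ≠ 1 — holds  (d = 1)
x = 1: LHS = |-1 + 2| = |1| = 1, RHS = |1 + 1| = |2| = 2; 1 ≠ 2 — holds  (d = -1)
Away from these crossings d keeps a constant sign, and checking every integer in [-1000, 1000] confirms d ≠ 0 throughout. Hence the two sides are never equal, so the relation holds for every integer in [-1000, 1000].

No counterexample exists.

Answer: True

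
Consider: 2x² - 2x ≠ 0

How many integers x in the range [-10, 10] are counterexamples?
Counterexamples in [-10, 10]: {0, 1}.

Counting them gives 2 values.

Answer: 2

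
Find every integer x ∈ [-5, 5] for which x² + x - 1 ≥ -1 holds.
Over all integers in [-5, 5], LHS − RHS is smallest at x = 0, where it equals 0:
x = 0: LHS = 0² + 0 - 1 = -1; -1 ≥ -1 — holds
At the ends of the range:
x = -5: LHS = (-5)² + (-5) - 1 = 19; 19 ≥ -1 — holds
x = 5: LHS = 5² + 5 - 1 = 29; 29 ≥ -1 — holds
Hence LHS − RHS is never negative, i.e. LHS ≥ RHS throughout, so the relation holds for every integer in [-5, 5].

Answer: All integers in [-5, 5]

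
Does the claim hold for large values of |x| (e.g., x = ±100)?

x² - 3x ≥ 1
x = 100: LHS = 100² - 3·100 = 9700; 9700 ≥ 1 — holds
x = -100: LHS = (-100)² - 3·(-100) = 10300; 10300 ≥ 1 — holds

Answer: Yes, holds for both x = 100 and x = -100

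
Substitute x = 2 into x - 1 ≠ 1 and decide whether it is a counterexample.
Substitute x = 2 into the relation:
x = 2: LHS = 2 - 1 = 1; 1 ≠ 1 — FAILS

Since the claim fails at x = 2, this value is a counterexample.

Answer: Yes, x = 2 is a counterexample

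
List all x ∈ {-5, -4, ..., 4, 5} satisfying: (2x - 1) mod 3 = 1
Holds for: {-5, -2, 1, 4}
Fails for: {-4, -3, -1, 0, 2, 3, 5}

Answer: {-5, -2, 1, 4}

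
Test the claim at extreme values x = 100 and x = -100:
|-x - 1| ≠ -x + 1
x = 100: LHS = |-100 - 1| = |-101| = 101, RHS = -100 + 1 = -99; 101 ≠ -99 — holds
x = -100: LHS = |-(-100) - 1| = |99| = 99, RHS = -(-100) + 1 = 101; 99 ≠ 101 — holds

Answer: Yes, holds for both x = 100 and x = -100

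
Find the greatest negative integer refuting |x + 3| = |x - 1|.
Testing negative integers from -1 downward:
x = -1: LHS = |(-1) + 3| = |2| = 2, RHS = |(-1) - 1| = |-2| = 2; 2 = 2 — holds
x = -2: LHS = |(-2) + 3| = |1| = 1, RHS = |(-2) - 1| = |-3| = 3; 1 = 3 — FAILS  ← closest negative counterexample to 0

Answer: x = -2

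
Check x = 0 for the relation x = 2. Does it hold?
x = 0: 0 = 2 — FAILS

The relation fails at x = 0, so x = 0 is a counterexample.

Answer: No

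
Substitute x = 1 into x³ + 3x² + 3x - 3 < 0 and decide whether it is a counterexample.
Substitute x = 1 into the relation:
x = 1: LHS = 1³ + 3·1² + 3·1 - 3 = 4; 4 < 0 — FAILS

Since the claim fails at x = 1, this value is a counterexample.

Answer: Yes, x = 1 is a counterexample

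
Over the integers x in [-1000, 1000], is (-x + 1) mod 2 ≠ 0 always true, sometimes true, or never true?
Holds at x = 0: LHS = (-0 + 1) mod 2 = 1 mod 2 = 1; 1 ≠ 0 — holds
Fails at x = 1: LHS = (-1 + 1) mod 2 = 0 mod 2 = 0; 0 ≠ 0 — FAILS
It is satisfied by some integers in the range but not all.

Answer: Sometimes true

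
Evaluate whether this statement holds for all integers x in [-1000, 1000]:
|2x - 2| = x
The claim fails at x = 0:
x = 0: LHS = |2·0 - 2| = |-2| = 2; 2 = 0 — FAILS

Because a single integer refutes it, the statement is false.

Answer: False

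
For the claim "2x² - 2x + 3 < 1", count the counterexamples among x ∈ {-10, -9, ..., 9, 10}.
Counterexamples in [-10, 10]: {-10, -9, -8, -7, -6, -5, -4, -3, -2, -1, 0, 1, 2, 3, 4, 5, 6, 7, 8, 9, 10}.

Counting them gives 21 values.

Answer: 21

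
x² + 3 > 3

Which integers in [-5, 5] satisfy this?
Holds for: {-5, -4, -3, -2, -1, 1, 2, 3, 4, 5}
Fails for: {0}

Answer: {-5, -4, -3, -2, -1, 1, 2, 3, 4, 5}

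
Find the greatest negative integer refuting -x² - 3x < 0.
Testing negative integers from -1 downward:
x = -1: LHS = -(-1)² - 3·(-1) = 2; 2 < 0 — FAILS  ← closest negative counterexample to 0

Answer: x = -1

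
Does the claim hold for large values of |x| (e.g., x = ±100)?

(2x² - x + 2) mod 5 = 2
x = 100: LHS = (2·100² - 100 + 2) mod 5 = 19902 mod 5 = 2; 2 = 2 — holds
x = -100: LHS = (2·(-100)² - (-100) + 2) mod 5 = 20102 mod 5 = 2; 2 = 2 — holds

Answer: Yes, holds for both x = 100 and x = -100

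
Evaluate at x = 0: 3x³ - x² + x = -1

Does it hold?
x = 0: LHS = 3·0³ - 0² + 0 = 0; 0 = -1 — FAILS

The relation fails at x = 0, so x = 0 is a counterexample.

Answer: No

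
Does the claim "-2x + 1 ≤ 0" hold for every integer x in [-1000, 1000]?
The claim fails at x = 0:
x = 0: LHS = -2·0 + 1 = 1; 1 ≤ 0 — FAILS

Because a single integer refutes it, the statement is false.

Answer: False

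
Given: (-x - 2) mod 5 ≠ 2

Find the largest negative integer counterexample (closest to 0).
Testing negative integers from -1 downward:
x = -1: LHS = (-(-1) - 2) mod 5 = (-1) mod 5 = 4; 4 ≠ 2 — holds
x = -2: LHS = (-(-2) - 2) mod 5 = 0 mod 5 = 0; 0 ≠ 2 — holds
x = -3: LHS = (-(-3) - 2) mod 5 = 1 mod 5 = 1; 1 ≠ 2 — holds
x = -4: LHS = (-(-4) - 2) mod 5 = 2 mod 5 = 2; 2 ≠ 2 — FAILS  ← closest negative counterexample to 0

Answer: x = -4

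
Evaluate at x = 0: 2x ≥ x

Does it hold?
x = 0: LHS = 2·0 = 0; 0 ≥ 0 — holds

The relation is satisfied at x = 0.

Answer: Yes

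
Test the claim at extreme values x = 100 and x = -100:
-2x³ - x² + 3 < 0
x = 100: LHS = -2·100³ - 100² + 3 = -2009997; -2009997 < 0 — holds
x = -100: LHS = -2·(-100)³ - (-100)² + 3 = 1990003; 1990003 < 0 — FAILS

Answer: Partially: holds for x = 100, fails for x = -100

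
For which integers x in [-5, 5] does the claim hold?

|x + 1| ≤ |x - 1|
Holds for: {-5, -4, -3, -2, -1, 0}
Fails for: {1, 2, 3, 4, 5}

Answer: {-5, -4, -3, -2, -1, 0}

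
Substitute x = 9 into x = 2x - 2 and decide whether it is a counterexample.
Substitute x = 9 into the relation:
x = 9: RHS = 2·9 - 2 = 16; 9 = 16 — FAILS

Since the claim fails at x = 9, this value is a counterexample.

Answer: Yes, x = 9 is a counterexample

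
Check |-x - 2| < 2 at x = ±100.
x = 100: LHS = |-100 - 2| = |-102| = 102; 102 < 2 — FAILS
x = -100: LHS = |-(-100) - 2| = |98| = 98; 98 < 2 — FAILS

Answer: No, fails for both x = 100 and x = -100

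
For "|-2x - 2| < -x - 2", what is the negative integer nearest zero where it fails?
Testing negative integers from -1 downward:
x = -1: LHS = |-2·(-1) - 2| = |0| = 0, RHS = -(-1) - 2 = -1; 0 < -1 — FAILS  ← closest negative counterexample to 0

Answer: x = -1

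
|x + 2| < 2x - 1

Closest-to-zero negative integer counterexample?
Testing negative integers from -1 downward:
x = -1: LHS = |(-1) + 2| = |1| = 1, RHS = 2·(-1) - 1 = -3; 1 < -3 — FAILS  ← closest negative counterexample to 0

Answer: x = -1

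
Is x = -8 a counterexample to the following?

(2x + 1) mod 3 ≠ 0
Substitute x = -8 into the relation:
x = -8: LHS = (2·(-8) + 1) mod 3 = (-15) mod 3 = 0; 0 ≠ 0 — FAILS

Since the claim fails at x = -8, this value is a counterexample.

Answer: Yes, x = -8 is a counterexample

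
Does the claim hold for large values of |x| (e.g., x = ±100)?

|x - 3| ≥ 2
x = 100: LHS = |100 - 3| = |97| = 97; 97 ≥ 2 — holds
x = -100: LHS = |(-100) - 3| = |-103| = 103; 103 ≥ 2 — holds

Answer: Yes, holds for both x = 100 and x = -100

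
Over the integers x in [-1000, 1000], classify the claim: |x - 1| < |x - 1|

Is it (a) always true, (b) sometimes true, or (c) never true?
Over all integers in [-1000, 1000], LHS − RHS is smallest at x = 0, where it equals 0:
x = 0: LHS = |0 - 1| = |-1| = 1, RHS = |0 - 1| = |-1| = 1; 1 < 1 — FAILS
At the ends of the range:
x = -1000: LHS = |(-1000) - 1| = |-1001| = 1001, RHS = |(-1000) - 1| = |-1001| = 1001; 1001 < 1001 — FAILS
x = 1000: LHS = |1000 - 1| = |999| = 999, RHS = |1000 - 1| = |999| = 999; 999 < 999 — FAILS
Hence LHS − RHS is never negative, i.e. LHS ≥ RHS throughout, so the claimed relation (<) fails for every integer in [-1000, 1000].

No integer in the range satisfies it.

Answer: Never true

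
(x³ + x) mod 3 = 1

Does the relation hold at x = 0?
x = 0: LHS = (0³ + 0) mod 3 = 0 mod 3 = 0; 0 = 1 — FAILS

The relation fails at x = 0, so x = 0 is a counterexample.

Answer: No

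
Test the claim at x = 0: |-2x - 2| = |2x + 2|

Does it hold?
x = 0: LHS = |-2·0 - 2| = |-2| = 2, RHS = |2·0 + 2| = |2| = 2; 2 = 2 — holds

The relation is satisfied at x = 0.

Answer: Yes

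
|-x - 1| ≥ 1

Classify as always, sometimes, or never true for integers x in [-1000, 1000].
Holds at x = 0: LHS = |-0 - 1| = |-1| = 1; 1 ≥ 1 — holds
Fails at x = -1: LHS = |-(-1) - 1| = |0| = 0; 0 ≥ 1 — FAILS
It is satisfied by some integers in the range but not all.

Answer: Sometimes true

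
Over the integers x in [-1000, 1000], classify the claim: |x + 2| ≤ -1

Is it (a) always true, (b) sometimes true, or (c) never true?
An absolute value is never negative, so the left side is ≥ 0 for every x, while the right side is -1. Tightest case in [-1000, 1000] is x = -2:
x = -2: LHS = |(-2) + 2| = |0| = 0; 0 ≤ -1 — FAILS
Hence LHS − RHS is never zero or negative, i.e. LHS > RHS throughout, so the claimed relation (≤) fails for every integer in [-1000, 1000].

No integer in the range satisfies it.

Answer: Never true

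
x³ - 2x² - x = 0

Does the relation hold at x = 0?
x = 0: LHS = 0³ - 2·0² - 0 = 0; 0 = 0 — holds

The relation is satisfied at x = 0.

Answer: Yes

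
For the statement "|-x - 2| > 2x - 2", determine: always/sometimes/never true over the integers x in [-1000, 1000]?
Holds at x = 0: LHS = |-0 - 2| = |-2| = 2, RHS = 2·0 - 2 = -2; 2 > -2 — holds
Fails at x = 4: LHS = |-4 - 2| = |-6| = 6, RHS = 2·4 - 2 = 6; 6 > 6 — FAILS
It is satisfied by some integers in the range but not all.

Answer: Sometimes true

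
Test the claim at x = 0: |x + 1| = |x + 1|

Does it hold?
x = 0: LHS = |0 + 1| = |1| = 1, RHS = |0 + 1| = |1| = 1; 1 = 1 — holds

The relation is satisfied at x = 0.

Answer: Yes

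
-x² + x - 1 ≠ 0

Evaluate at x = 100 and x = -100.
x = 100: LHS = -100² + 100 - 1 = -9901; -9901 ≠ 0 — holds
x = -100: LHS = -(-100)² + (-100) - 1 = -10101; -10101 ≠ 0 — holds

Answer: Yes, holds for both x = 100 and x = -100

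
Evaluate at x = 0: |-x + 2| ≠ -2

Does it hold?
x = 0: LHS = |-0 + 2| = |2| = 2; 2 ≠ -2 — holds

The relation is satisfied at x = 0.

Answer: Yes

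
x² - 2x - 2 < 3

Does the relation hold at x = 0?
x = 0: LHS = 0² - 2·0 - 2 = -2; -2 < 3 — holds

The relation is satisfied at x = 0.

Answer: Yes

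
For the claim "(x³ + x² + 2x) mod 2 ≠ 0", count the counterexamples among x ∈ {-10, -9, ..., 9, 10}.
Counterexamples in [-10, 10]: {-10, -9, -8, -7, -6, -5, -4, -3, -2, -1, 0, 1, 2, 3, 4, 5, 6, 7, 8, 9, 10}.

Counting them gives 21 values.

Answer: 21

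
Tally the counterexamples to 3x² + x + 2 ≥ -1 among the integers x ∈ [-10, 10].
Over all integers in [-10, 10], LHS − RHS is smallest at x = 0, where it equals 3:
x = 0: LHS = 3·0² + 0 + 2 = 2; 2 ≥ -1 — holds
At the ends of the range:
x = -10: LHS = 3·(-10)² + (-10) + 2 = 292; 292 ≥ -1 — holds
x = 10: LHS = 3·10² + 10 + 2 = 312; 312 ≥ -1 — holds
Hence LHS − RHS is never negative, i.e. LHS ≥ RHS throughout, so the relation holds for every integer in [-10, 10].

No counterexample appears in that range.

Answer: 0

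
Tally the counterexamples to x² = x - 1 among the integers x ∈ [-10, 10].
Counterexamples in [-10, 10]: {-10, -9, -8, -7, -6, -5, -4, -3, -2, -1, 0, 1, 2, 3, 4, 5, 6, 7, 8, 9, 10}.

Counting them gives 21 values.

Answer: 21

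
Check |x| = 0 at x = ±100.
x = 100: LHS = |100| = 100; 100 = 0 — FAILS
x = -100: LHS = |-100| = 100; 100 = 0 — FAILS

Answer: No, fails for both x = 100 and x = -100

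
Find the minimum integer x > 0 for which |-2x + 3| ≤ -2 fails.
Testing positive integers:
x = 1: LHS = |-2·1 + 3| = |1| = 1; 1 ≤ -2 — FAILS  ← smallest positive counterexample

Answer: x = 1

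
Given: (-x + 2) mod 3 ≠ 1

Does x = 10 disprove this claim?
Substitute x = 10 into the relation:
x = 10: LHS = (-10 + 2) mod 3 = (-8) mod 3 = 1; 1 ≠ 1 — FAILS

Since the claim fails at x = 10, this value is a counterexample.

Answer: Yes, x = 10 is a counterexample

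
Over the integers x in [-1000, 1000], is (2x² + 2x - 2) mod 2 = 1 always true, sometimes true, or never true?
For a polynomial with integer coefficients, its value mod 2 depends only on x mod 2, so it suffices to check one representative of each residue class, x = 0, 1:
x = 0: LHS = (2·0² + 2·0 - 2) mod 2 = (-2) mod 2 = 0; 0 = 1 — FAILS
x = 1: LHS = (2·1² + 2·1 - 2) mod 2 = 2 mod 2 = 0; 0 = 1 — FAILS
The relation fails in every residue class, so the claimed relation (=) fails for every integer in [-1000, 1000].

No integer in the range satisfies it.

Answer: Never true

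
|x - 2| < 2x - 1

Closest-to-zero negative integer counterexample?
Testing negative integers from -1 downward:
x = -1: LHS = |(-1) - 2| = |-3| = 3, RHS = 2·(-1) - 1 = -3; 3 < -3 — FAILS  ← closest negative counterexample to 0

Answer: x = -1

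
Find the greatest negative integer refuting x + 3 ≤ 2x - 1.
Testing negative integers from -1 downward:
x = -1: LHS = (-1) + 3 = 2, RHS = 2·(-1) - 1 = -3; 2 ≤ -3 — FAILS  ← closest negative counterexample to 0

Answer: x = -1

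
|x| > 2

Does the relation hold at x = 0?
x = 0: LHS = |0| = 0; 0 > 2 — FAILS

The relation fails at x = 0, so x = 0 is a counterexample.

Answer: No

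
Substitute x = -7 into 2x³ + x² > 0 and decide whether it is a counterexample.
Substitute x = -7 into the relation:
x = -7: LHS = 2·(-7)³ + (-7)² = -637; -637 > 0 — FAILS

Since the claim fails at x = -7, this value is a counterexample.

Answer: Yes, x = -7 is a counterexample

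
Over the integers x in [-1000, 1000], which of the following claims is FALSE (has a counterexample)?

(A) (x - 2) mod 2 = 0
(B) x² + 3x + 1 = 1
(A) x = 1: LHS = (1 - 2) mod 2 = (-1) mod 2 = 1; 1 = 0 — FAILS
(B) x = 1: LHS = 1² + 3·1 + 1 = 5; 5 = 1 — FAILS

Answer: Both A and B are false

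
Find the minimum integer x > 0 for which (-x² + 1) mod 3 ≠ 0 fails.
Testing positive integers:
x = 1: LHS = (-1² + 1) mod 3 = 0 mod 3 = 0; 0 ≠ 0 — FAILS  ← smallest positive counterexample

Answer: x = 1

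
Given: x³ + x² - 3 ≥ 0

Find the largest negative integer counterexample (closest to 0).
Testing negative integers from -1 downward:
x = -1: LHS = (-1)³ + (-1)² - 3 = -3; -3 ≥ 0 — FAILS  ← closest negative counterexample to 0

Answer: x = -1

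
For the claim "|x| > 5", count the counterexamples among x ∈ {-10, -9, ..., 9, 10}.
Counterexamples in [-10, 10]: {-5, -4, -3, -2, -1, 0, 1, 2, 3, 4, 5}.

Counting them gives 11 values.

Answer: 11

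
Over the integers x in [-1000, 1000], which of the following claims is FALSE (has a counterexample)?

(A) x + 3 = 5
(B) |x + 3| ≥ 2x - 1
(A) x = 0: LHS = 0 + 3 = 3; 3 = 5 — FAILS
(B) x = 5: LHS = |5 + 3| = |8| = 8, RHS = 2·5 - 1 = 9; 8 ≥ 9 — FAILS

Answer: Both A and B are false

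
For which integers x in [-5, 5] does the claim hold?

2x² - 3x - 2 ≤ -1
Holds for: {0, 1}
Fails for: {-5, -4, -3, -2, -1, 2, 3, 4, 5}

Answer: {0, 1}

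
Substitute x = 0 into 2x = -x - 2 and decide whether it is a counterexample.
Substitute x = 0 into the relation:
x = 0: LHS = 2·0 = 0, RHS = -0 - 2 = -2; 0 = -2 — FAILS

Since the claim fails at x = 0, this value is a counterexample.

Answer: Yes, x = 0 is a counterexample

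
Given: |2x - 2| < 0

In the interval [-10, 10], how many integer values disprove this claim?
Counterexamples in [-10, 10]: {-10, -9, -8, -7, -6, -5, -4, -3, -2, -1, 0, 1, 2, 3, 4, 5, 6, 7, 8, 9, 10}.

Counting them gives 21 values.

Answer: 21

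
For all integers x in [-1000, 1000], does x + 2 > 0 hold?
The claim fails at x = -2:
x = -2: LHS = (-2) + 2 = 0; 0 > 0 — FAILS

Because a single integer refutes it, the statement is false.

Answer: False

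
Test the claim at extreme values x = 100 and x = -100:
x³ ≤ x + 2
x = 100: LHS = 100³ = 1000000, RHS = 100 + 2 = 102; 1000000 ≤ 102 — FAILS
x = -100: LHS = (-100)³ = -1000000, RHS = (-100) + 2 = -98; -1000000 ≤ -98 — holds

Answer: Partially: fails for x = 100, holds for x = -100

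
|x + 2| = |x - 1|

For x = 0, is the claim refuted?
Substitute x = 0 into the relation:
x = 0: LHS = |0 + 2| = |2| = 2, RHS = |0 - 1| = |-1| = 1; 2 = 1 — FAILS

Since the claim fails at x = 0, this value is a counterexample.

Answer: Yes, x = 0 is a counterexample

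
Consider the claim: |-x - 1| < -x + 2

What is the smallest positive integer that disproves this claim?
Testing positive integers:
x = 1: LHS = |-1 - 1| = |-2| = 2, RHS = -1 + 2 = 1; 2 < 1 — FAILS  ← smallest positive counterexample

Answer: x = 1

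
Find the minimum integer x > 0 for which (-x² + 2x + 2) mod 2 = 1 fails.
Testing positive integers:
x = 1: LHS = (-1² + 2·1 + 2) mod 2 = 3 mod 2 = 1; 1 = 1 — holds
x = 2: LHS = (-2² + 2·2 + 2) mod 2 = 2 mod 2 = 0; 0 = 1 — FAILS  ← smallest positive counterexample

Answer: x = 2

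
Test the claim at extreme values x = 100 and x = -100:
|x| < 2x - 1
x = 100: LHS = |100| = 100, RHS = 2·100 - 1 = 199; 100 < 199 — holds
x = -100: LHS = |-100| = 100, RHS = 2·(-100) - 1 = -201; 100 < -201 — FAILS

Answer: Partially: holds for x = 100, fails for x = -100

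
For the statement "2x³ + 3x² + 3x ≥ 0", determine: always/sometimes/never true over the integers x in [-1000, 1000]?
Holds at x = 0: LHS = 2·0³ + 3·0² + 3·0 = 0; 0 ≥ 0 — holds
Fails at x = -1: LHS = 2·(-1)³ + 3·(-1)² + 3·(-1) = -2; -2 ≥ 0 — FAILS
It is satisfied by some integers in the range but not all.

Answer: Sometimes true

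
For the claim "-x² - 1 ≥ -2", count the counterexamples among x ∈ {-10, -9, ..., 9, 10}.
Counterexamples in [-10, 10]: {-10, -9, -8, -7, -6, -5, -4, -3, -2, 2, 3, 4, 5, 6, 7, 8, 9, 10}.

Counting them gives 18 values.

Answer: 18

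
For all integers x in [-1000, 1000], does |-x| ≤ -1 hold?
The claim fails at x = 0:
x = 0: LHS = |-0| = |0| = 0; 0 ≤ -1 — FAILS

Because a single integer refutes it, the statement is false.

Answer: False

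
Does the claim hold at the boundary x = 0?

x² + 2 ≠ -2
x = 0: LHS = 0² + 2 = 2; 2 ≠ -2 — holds

The relation is satisfied at x = 0.

Answer: Yes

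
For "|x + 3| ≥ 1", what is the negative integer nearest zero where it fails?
Testing negative integers from -1 downward:
x = -1: LHS = |(-1) + 3| = |2| = 2; 2 ≥ 1 — holds
x = -2: LHS = |(-2) + 3| = |1| = 1; 1 ≥ 1 — holds
x = -3: LHS = |(-3) + 3| = |0| = 0; 0 ≥ 1 — FAILS  ← closest negative counterexample to 0

Answer: x = -3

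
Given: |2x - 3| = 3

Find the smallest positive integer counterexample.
Testing positive integers:
x = 1: LHS = |2·1 - 3| = |-1| = 1; 1 = 3 — FAILS  ← smallest positive counterexample

Answer: x = 1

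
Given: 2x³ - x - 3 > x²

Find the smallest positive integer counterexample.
Testing positive integers:
x = 1: LHS = 2·1³ - 1 - 3 = -2, RHS = 1² = 1; -2 > 1 — FAILS  ← smallest positive counterexample

Answer: x = 1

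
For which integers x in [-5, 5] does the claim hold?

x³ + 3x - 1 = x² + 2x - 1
Holds for: {0}
Fails for: {-5, -4, -3, -2, -1, 1, 2, 3, 4, 5}

Answer: {0}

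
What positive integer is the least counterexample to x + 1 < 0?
Testing positive integers:
x = 1: LHS = 1 + 1 = 2; 2 < 0 — FAILS  ← smallest positive counterexample

Answer: x = 1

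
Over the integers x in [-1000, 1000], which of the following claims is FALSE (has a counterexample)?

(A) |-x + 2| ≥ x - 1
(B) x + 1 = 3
(A) x = 2: LHS = |-2 + 2| = |0| = 0, RHS = 2 - 1 = 1; 0 ≥ 1 — FAILS
(B) x = 0: LHS = 0 + 1 = 1; 1 = 3 — FAILS

Answer: Both A and B are false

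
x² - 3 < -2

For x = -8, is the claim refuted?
Substitute x = -8 into the relation:
x = -8: LHS = (-8)² - 3 = 61; 61 < -2 — FAILS

Since the claim fails at x = -8, this value is a counterexample.

Answer: Yes, x = -8 is a counterexample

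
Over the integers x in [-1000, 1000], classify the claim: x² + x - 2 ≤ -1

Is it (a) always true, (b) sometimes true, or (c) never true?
Holds at x = 0: LHS = 0² + 0 - 2 = -2; -2 ≤ -1 — holds
Fails at x = 1: LHS = 1² + 1 - 2 = 0; 0 ≤ -1 — FAILS
It is satisfied by some integers in the range but not all.

Answer: Sometimes true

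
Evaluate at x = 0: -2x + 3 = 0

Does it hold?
x = 0: LHS = -2·0 + 3 = 3; 3 = 0 — FAILS

The relation fails at x = 0, so x = 0 is a counterexample.

Answer: No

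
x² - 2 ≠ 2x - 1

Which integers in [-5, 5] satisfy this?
Track d = LHS − RHS over the integers in [-5, 5]. Equality would need d = 0, but d changes sign only between consecutive integers, jumping over 0:
x = -1: LHS = (-1)² - 2 = -1, RHS = 2·(-1) - 1 = -3; -1 ≠ -3 — holds  (d = 2)
x = 0: LHS = 0² - 2 = -2, RHS = 2·0 - 1 = -1; -2 ≠ -1 — holds  (d = -1)
x = 2: LHS = 2² - 2 = 2, RHS = 2·2 - 1 = 3; 2 ≠ 3 — holds  (d = -1)
x = 3: LHS = 3² - 2 = 7, RHS = 2·3 - 1 = 5; 7 ≠ 5 — holds  (d = 2)
Away from these crossings d keeps a constant sign, and checking every integer in [-5, 5] confirms d ≠ 0 throughout. Hence the two sides are never equal, so the relation holds for every integer in [-5, 5].

Answer: All integers in [-5, 5]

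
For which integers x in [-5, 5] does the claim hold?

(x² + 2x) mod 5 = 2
For a polynomial with integer coefficients, its value mod 5 depends only on x mod 5, so it suffices to check one representative of each residue class, x = 0, 1, 2, 3, 4:
x = 0: LHS = (0² + 2·0) mod 5 = 0 mod 5 = 0; 0 = 2 — FAILS
x = 1: LHS = (1² + 2·1) mod 5 = 3 mod 5 = 3; 3 = 2 — FAILS
x = 2: LHS = (2² + 2·2) mod 5 = 8 mod 5 = 3; 3 = 2 — FAILS
x = 3: LHS = (3² + 2·3) mod 5 = 15 mod 5 = 0; 0 = 2 — FAILS
x = 4: LHS = (4² + 2·4) mod 5 = 24 mod 5 = 4; 4 = 2 — FAILS
The relation fails in every residue class, so the claimed relation (=) fails for every integer in [-5, 5].

Answer: None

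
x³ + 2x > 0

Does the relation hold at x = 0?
x = 0: LHS = 0³ + 2·0 = 0; 0 > 0 — FAILS

The relation fails at x = 0, so x = 0 is a counterexample.

Answer: No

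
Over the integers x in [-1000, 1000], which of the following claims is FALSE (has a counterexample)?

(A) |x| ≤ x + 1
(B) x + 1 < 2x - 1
(A) x = -1: LHS = |-1| = 1, RHS = (-1) + 1 = 0; 1 ≤ 0 — FAILS
(B) x = 0: LHS = 0 + 1 = 1, RHS = 2·0 - 1 = -1; 1 < -1 — FAILS

Answer: Both A and B are false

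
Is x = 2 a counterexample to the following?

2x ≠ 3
Substitute x = 2 into the relation:
x = 2: LHS = 2·2 = 4; 4 ≠ 3 — holds

The relation holds at x = 2, so it is not a counterexample.

Answer: No, x = 2 is not a counterexample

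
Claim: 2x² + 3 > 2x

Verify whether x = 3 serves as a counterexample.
Substitute x = 3 into the relation:
x = 3: LHS = 2·3² + 3 = 21, RHS = 2·3 = 6; 21 > 6 — holds

The relation holds at x = 3, so it is not a counterexample.

Answer: No, x = 3 is not a counterexample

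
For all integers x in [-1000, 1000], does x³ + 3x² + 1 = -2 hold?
The claim fails at x = 0:
x = 0: LHS = 0³ + 3·0² + 1 = 1; 1 = -2 — FAILS

Because a single integer refutes it, the statement is false.

Answer: False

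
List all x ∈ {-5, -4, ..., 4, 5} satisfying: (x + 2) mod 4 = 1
Holds for: {-5, -1, 3}
Fails for: {-4, -3, -2, 0, 1, 2, 4, 5}

Answer: {-5, -1, 3}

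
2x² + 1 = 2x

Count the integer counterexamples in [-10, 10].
Counterexamples in [-10, 10]: {-10, -9, -8, -7, -6, -5, -4, -3, -2, -1, 0, 1, 2, 3, 4, 5, 6, 7, 8, 9, 10}.

Counting them gives 21 values.

Answer: 21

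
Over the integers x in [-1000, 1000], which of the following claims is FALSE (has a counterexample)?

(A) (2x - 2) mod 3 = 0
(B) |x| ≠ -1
(A) x = 0: LHS = (2·0 - 2) mod 3 = (-2) mod 3 = 1; 1 = 0 — FAILS

(B) An absolute value is never negative, so the left side is ≥ 0 for every x, while the right side is -1. Tightest case in [-1000, 1000] is x = 0:
x = 0: LHS = |0| = 0; 0 ≠ -1 — holds
Hence LHS − RHS is never 0, i.e. the two sides are never equal, so the relation holds for every integer in [-1000, 1000].

Only (A) has a counterexample.

Answer: A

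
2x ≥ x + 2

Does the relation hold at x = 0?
x = 0: LHS = 2·0 = 0, RHS = 0 + 2 = 2; 0 ≥ 2 — FAILS

The relation fails at x = 0, so x = 0 is a counterexample.

Answer: No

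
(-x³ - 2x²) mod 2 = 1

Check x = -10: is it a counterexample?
Substitute x = -10 into the relation:
x = -10: LHS = (-(-10)³ - 2·(-10)²) mod 2 = 800 mod 2 = 0; 0 = 1 — FAILS

Since the claim fails at x = -10, this value is a counterexample.

Answer: Yes, x = -10 is a counterexample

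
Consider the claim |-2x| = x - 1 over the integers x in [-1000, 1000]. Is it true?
The claim fails at x = 0:
x = 0: LHS = |-2·0| = |0| = 0, RHS = 0 - 1 = -1; 0 = -1 — FAILS

Because a single integer refutes it, the statement is false.

Answer: False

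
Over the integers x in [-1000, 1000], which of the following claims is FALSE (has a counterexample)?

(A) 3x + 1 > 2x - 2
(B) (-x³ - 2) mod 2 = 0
(A) x = -3: LHS = 3·(-3) + 1 = -8, RHS = 2·(-3) - 2 = -8; -8 > -8 — FAILS
(B) x = 1: LHS = (-1³ - 2) mod 2 = (-3) mod 2 = 1; 1 = 0 — FAILS

Answer: Both A and B are false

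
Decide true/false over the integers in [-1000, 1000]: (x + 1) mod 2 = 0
The claim fails at x = 0:
x = 0: LHS = (0 + 1) mod 2 = 1 mod 2 = 1; 1 = 0 — FAILS

Because a single integer refutes it, the statement is false.

Answer: False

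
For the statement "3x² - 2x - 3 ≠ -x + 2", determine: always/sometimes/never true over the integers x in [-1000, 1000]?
Track d = LHS − RHS over the integers in [-1000, 1000]. Equality would need d = 0, but d changes sign only between consecutive integers, jumping over 0:
x = -2: LHS = 3·(-2)² - 2·(-2) - 3 = 13, RHS = -(-2) + 2 = 4; 13 ≠ 4 — holds  (d = 9)
x = -1: LHS = 3·(-1)² - 2·(-1) - 3 = 2, RHS = -(-1) + 2 = 3; 2 ≠ 3 — holds  (d = -1)
x = 1: LHS = 3·1² - 2·1 - 3 = -2, RHS = -1 + 2 = 1; -2 ≠ 1 — holds  (d = -3)
x = 2: LHS = 3·2² - 2·2 - 3 = 5, RHS = -2 + 2 = 0; 5 ≠ 0 — holds  (d = 5)
Away from these crossings d keeps a constant sign, and checking every integer in [-1000, 1000] confirms d ≠ 0 throughout. Hence the two sides are never equal, so the relation holds for every integer in [-1000, 1000].

No counterexample exists.

Answer: Always true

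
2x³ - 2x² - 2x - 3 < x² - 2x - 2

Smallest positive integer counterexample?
Testing positive integers:
x = 1: LHS = 2·1³ - 2·1² - 2·1 - 3 = -5, RHS = 1² - 2·1 - 2 = -3; -5 < -3 — holds
x = 2: LHS = 2·2³ - 2·2² - 2·2 - 3 = 1, RHS = 2² - 2·2 - 2 = -2; 1 < -2 — FAILS  ← smallest positive counterexample

Answer: x = 2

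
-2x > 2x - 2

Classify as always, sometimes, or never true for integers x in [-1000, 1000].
Holds at x = 0: LHS = -2·0 = 0, RHS = 2·0 - 2 = -2; 0 > -2 — holds
Fails at x = 1: LHS = -2·1 = -2, RHS = 2·1 - 2 = 0; -2 > 0 — FAILS
It is satisfied by some integers in the range but not all.

Answer: Sometimes true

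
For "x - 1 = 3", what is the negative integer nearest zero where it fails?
Testing negative integers from -1 downward:
x = -1: LHS = (-1) - 1 = -2; -2 = 3 — FAILS  ← closest negative counterexample to 0

Answer: x = -1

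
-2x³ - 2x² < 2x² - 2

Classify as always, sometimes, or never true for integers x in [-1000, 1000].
Holds at x = 1: LHS = -2·1³ - 2·1² = -4, RHS = 2·1² - 2 = 0; -4 < 0 — holds
Fails at x = 0: LHS = -2·0³ - 2·0² = 0, RHS = 2·0² - 2 = -2; 0 < -2 — FAILS
It is satisfied by some integers in the range but not all.

Answer: Sometimes true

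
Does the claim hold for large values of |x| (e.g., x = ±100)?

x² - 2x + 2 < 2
x = 100: LHS = 100² - 2·100 + 2 = 9802; 9802 < 2 — FAILS
x = -100: LHS = (-100)² - 2·(-100) + 2 = 10202; 10202 < 2 — FAILS

Answer: No, fails for both x = 100 and x = -100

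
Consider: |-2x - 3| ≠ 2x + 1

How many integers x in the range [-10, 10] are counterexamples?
Over all integers in [-10, 10], LHS − RHS is always positive; it is smallest at x = 0, where it equals 2:
x = 0: LHS = |-2·0 - 3| = |-3| = 3, RHS = 2·0 + 1 = 1; 3 ≠ 1 — holds
At the ends of the range:
x = -10: LHS = |-2·(-10) - 3| = |17| = 17, RHS = 2·(-10) + 1 = -19; 17 ≠ -19 — holds
x = 10: LHS = |-2·10 - 3| = |-23| = 23, RHS = 2·10 + 1 = 21; 23 ≠ 21 — holds
Hence LHS − RHS is never 0, i.e. the two sides are never equal, so the relation holds for every integer in [-10, 10].

No counterexample appears in that range.

Answer: 0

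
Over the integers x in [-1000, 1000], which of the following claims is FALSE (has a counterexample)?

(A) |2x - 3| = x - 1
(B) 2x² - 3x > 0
(A) x = 0: LHS = |2·0 - 3| = |-3| = 3, RHS = 0 - 1 = -1; 3 = -1 — FAILS
(B) x = 0: LHS = 2·0² - 3·0 = 0; 0 > 0 — FAILS

Answer: Both A and B are false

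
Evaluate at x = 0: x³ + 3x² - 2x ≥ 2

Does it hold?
x = 0: LHS = 0³ + 3·0² - 2·0 = 0; 0 ≥ 2 — FAILS

The relation fails at x = 0, so x = 0 is a counterexample.

Answer: No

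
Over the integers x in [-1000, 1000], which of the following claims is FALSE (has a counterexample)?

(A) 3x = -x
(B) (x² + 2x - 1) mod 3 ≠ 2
(A) x = 1: LHS = 3·1 = 3; 3 = -1 — FAILS
(B) x = 0: LHS = (0² + 2·0 - 1) mod 3 = (-1) mod 3 = 2; 2 ≠ 2 — FAILS

Answer: Both A and B are false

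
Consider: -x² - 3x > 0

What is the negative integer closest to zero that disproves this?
Testing negative integers from -1 downward:
x = -1: LHS = -(-1)² - 3·(-1) = 2; 2 > 0 — holds
x = -2: LHS = -(-2)² - 3·(-2) = 2; 2 > 0 — holds
x = -3: LHS = -(-3)² - 3·(-3) = 0; 0 > 0 — FAILS  ← closest negative counterexample to 0

Answer: x = -3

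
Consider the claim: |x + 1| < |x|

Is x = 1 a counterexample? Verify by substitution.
Substitute x = 1 into the relation:
x = 1: LHS = |1 + 1| = |2| = 2, RHS = |1| = 1; 2 < 1 — FAILS

Since the claim fails at x = 1, this value is a counterexample.

Answer: Yes, x = 1 is a counterexample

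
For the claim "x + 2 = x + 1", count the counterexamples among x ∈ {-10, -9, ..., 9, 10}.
Counterexamples in [-10, 10]: {-10, -9, -8, -7, -6, -5, -4, -3, -2, -1, 0, 1, 2, 3, 4, 5, 6, 7, 8, 9, 10}.

Counting them gives 21 values.

Answer: 21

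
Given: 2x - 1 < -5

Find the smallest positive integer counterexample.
Testing positive integers:
x = 1: LHS = 2·1 - 1 = 1; 1 < -5 — FAILS  ← smallest positive counterexample

Answer: x = 1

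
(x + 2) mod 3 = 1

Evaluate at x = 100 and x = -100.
x = 100: LHS = (100 + 2) mod 3 = 102 mod 3 = 0; 0 = 1 — FAILS
x = -100: LHS = ((-100) + 2) mod 3 = (-98) mod 3 = 1; 1 = 1 — holds

Answer: Partially: fails for x = 100, holds for x = -100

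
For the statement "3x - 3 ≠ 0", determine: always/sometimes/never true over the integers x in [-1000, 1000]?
Holds at x = 0: LHS = 3·0 - 3 = -3; -3 ≠ 0 — holds
Fails at x = 1: LHS = 3·1 - 3 = 0; 0 ≠ 0 — FAILS
It is satisfied by some integers in the range but not all.

Answer: Sometimes true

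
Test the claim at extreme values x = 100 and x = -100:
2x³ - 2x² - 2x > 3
x = 100: LHS = 2·100³ - 2·100² - 2·100 = 1979800; 1979800 > 3 — holds
x = -100: LHS = 2·(-100)³ - 2·(-100)² - 2·(-100) = -2019800; -2019800 > 3 — FAILS

Answer: Partially: holds for x = 100, fails for x = -100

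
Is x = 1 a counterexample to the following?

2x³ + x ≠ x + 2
Substitute x = 1 into the relation:
x = 1: LHS = 2·1³ + 1 = 3, RHS = 1 + 2 = 3; 3 ≠ 3 — FAILS

Since the claim fails at x = 1, this value is a counterexample.

Answer: Yes, x = 1 is a counterexample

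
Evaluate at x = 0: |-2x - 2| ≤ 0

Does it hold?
x = 0: LHS = |-2·0 - 2| = |-2| = 2; 2 ≤ 0 — FAILS

The relation fails at x = 0, so x = 0 is a counterexample.

Answer: No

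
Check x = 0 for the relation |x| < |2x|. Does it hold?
x = 0: LHS = |0| = 0, RHS = |2·0| = |0| = 0; 0 < 0 — FAILS

The relation fails at x = 0, so x = 0 is a counterexample.

Answer: No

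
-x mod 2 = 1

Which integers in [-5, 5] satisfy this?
Holds for: {-5, -3, -1, 1, 3, 5}
Fails for: {-4, -2, 0, 2, 4}

Answer: {-5, -3, -1, 1, 3, 5}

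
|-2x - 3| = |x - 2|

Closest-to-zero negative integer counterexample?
Testing negative integers from -1 downward:
x = -1: LHS = |-2·(-1) - 3| = |-1| = 1, RHS = |(-1) - 2| = |-3| = 3; 1 = 3 — FAILS  ← closest negative counterexample to 0

Answer: x = -1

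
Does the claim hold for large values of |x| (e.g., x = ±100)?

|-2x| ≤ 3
x = 100: LHS = |-2·100| = |-200| = 200; 200 ≤ 3 — FAILS
x = -100: LHS = |-2·(-100)| = |200| = 200; 200 ≤ 3 — FAILS

Answer: No, fails for both x = 100 and x = -100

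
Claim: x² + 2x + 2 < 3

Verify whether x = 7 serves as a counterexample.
Substitute x = 7 into the relation:
x = 7: LHS = 7² + 2·7 + 2 = 65; 65 < 3 — FAILS

Since the claim fails at x = 7, this value is a counterexample.

Answer: Yes, x = 7 is a counterexample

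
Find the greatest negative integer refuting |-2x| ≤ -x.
Testing negative integers from -1 downward:
x = -1: LHS = |-2·(-1)| = |2| = 2, RHS = -(-1) = 1; 2 ≤ 1 — FAILS  ← closest negative counterexample to 0

Answer: x = -1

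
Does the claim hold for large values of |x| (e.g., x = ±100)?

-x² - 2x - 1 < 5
x = 100: LHS = -100² - 2·100 - 1 = -10201; -10201 < 5 — holds
x = -100: LHS = -(-100)² - 2·(-100) - 1 = -9801; -9801 < 5 — holds

Answer: Yes, holds for both x = 100 and x = -100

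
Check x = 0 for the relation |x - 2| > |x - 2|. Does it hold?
x = 0: LHS = |0 - 2| = |-2| = 2, RHS = |0 - 2| = |-2| = 2; 2 > 2 — FAILS

The relation fails at x = 0, so x = 0 is a counterexample.

Answer: No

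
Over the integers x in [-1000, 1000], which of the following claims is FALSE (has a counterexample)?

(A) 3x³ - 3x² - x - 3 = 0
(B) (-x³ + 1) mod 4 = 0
(A) x = 0: LHS = 3·0³ - 3·0² - 0 - 3 = -3; -3 = 0 — FAILS
(B) x = 0: LHS = (-0³ + 1) mod 4 = 1 mod 4 = 1; 1 = 0 — FAILS

Answer: Both A and B are false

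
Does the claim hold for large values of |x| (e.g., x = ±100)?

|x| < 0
x = 100: LHS = |100| = 100; 100 < 0 — FAILS
x = -100: LHS = |-100| = 100; 100 < 0 — FAILS

Answer: No, fails for both x = 100 and x = -100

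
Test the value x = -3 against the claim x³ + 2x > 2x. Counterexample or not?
Substitute x = -3 into the relation:
x = -3: LHS = (-3)³ + 2·(-3) = -33, RHS = 2·(-3) = -6; -33 > -6 — FAILS

Since the claim fails at x = -3, this value is a counterexample.

Answer: Yes, x = -3 is a counterexample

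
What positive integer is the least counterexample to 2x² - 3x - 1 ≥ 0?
Testing positive integers:
x = 1: LHS = 2·1² - 3·1 - 1 = -2; -2 ≥ 0 — FAILS  ← smallest positive counterexample

Answer: x = 1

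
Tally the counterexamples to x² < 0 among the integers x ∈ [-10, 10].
Counterexamples in [-10, 10]: {-10, -9, -8, -7, -6, -5, -4, -3, -2, -1, 0, 1, 2, 3, 4, 5, 6, 7, 8, 9, 10}.

Counting them gives 21 values.

Answer: 21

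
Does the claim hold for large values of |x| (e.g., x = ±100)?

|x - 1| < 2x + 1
x = 100: LHS = |100 - 1| = |99| = 99, RHS = 2·100 + 1 = 201; 99 < 201 — holds
x = -100: LHS = |(-100) - 1| = |-101| = 101, RHS = 2·(-100) + 1 = -199; 101 < -199 — FAILS

Answer: Partially: holds for x = 100, fails for x = -100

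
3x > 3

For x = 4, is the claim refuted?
Substitute x = 4 into the relation:
x = 4: LHS = 3·4 = 12; 12 > 3 — holds

The claim holds here, so x = 4 is not a counterexample. (A counterexample exists elsewhere, e.g. x = 0.)

Answer: No, x = 4 is not a counterexample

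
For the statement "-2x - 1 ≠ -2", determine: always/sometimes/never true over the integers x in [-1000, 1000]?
Track d = LHS − RHS over the integers in [-1000, 1000]. Equality would need d = 0, but d changes sign only between consecutive integers, jumping over 0:
x = 0: LHS = -2·0 - 1 = -1; -1 ≠ -2 — holds  (d = 1)
x = 1: LHS = -2·1 - 1 = -3; -3 ≠ -2 — holds  (d = -1)
Away from these crossings d keeps a constant sign, and checking every integer in [-1000, 1000] confirms d ≠ 0 throughout. Hence the two sides are never equal, so the relation holds for every integer in [-1000, 1000].

No counterexample exists.

Answer: Always true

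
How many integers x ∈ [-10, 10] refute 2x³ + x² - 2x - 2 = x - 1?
Counterexamples in [-10, 10]: {-10, -9, -8, -7, -6, -5, -4, -3, -2, -1, 0, 1, 2, 3, 4, 5, 6, 7, 8, 9, 10}.

Counting them gives 21 values.

Answer: 21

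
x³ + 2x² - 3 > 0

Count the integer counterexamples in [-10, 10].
Counterexamples in [-10, 10]: {-10, -9, -8, -7, -6, -5, -4, -3, -2, -1, 0, 1}.

Counting them gives 12 values.

Answer: 12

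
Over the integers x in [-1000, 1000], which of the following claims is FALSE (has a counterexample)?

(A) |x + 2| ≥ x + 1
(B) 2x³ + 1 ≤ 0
(A) Over all integers in [-1000, 1000], LHS − RHS is smallest at x = 0, where it equals 1:
x = 0: LHS = |0 + 2| = |2| = 2, RHS = 0 + 1 = 1; 2 ≥ 1 — holds
At the ends of the range:
x = -1000: LHS = |(-1000) + 2| = |-998| = 998, RHS = (-1000) + 1 = -999; 998 ≥ -999 — holds
x = 1000: LHS = |1000 + 2| = |1002| = 1002, RHS = 1000 + 1 = 1001; 1002 ≥ 1001 — holds
Hence LHS − RHS is never negative, i.e. LHS ≥ RHS throughout, so the relation holds for every integer in [-1000, 1000].

(B) x = 0: LHS = 2·0³ + 1 = 1; 1 ≤ 0 — FAILS

Only (B) has a counterexample.

Answer: B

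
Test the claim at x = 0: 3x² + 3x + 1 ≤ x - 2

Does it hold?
x = 0: LHS = 3·0² + 3·0 + 1 = 1, RHS = 0 - 2 = -2; 1 ≤ -2 — FAILS

The relation fails at x = 0, so x = 0 is a counterexample.

Answer: No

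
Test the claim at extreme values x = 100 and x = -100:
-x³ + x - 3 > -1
x = 100: LHS = -100³ + 100 - 3 = -999903; -999903 > -1 — FAILS
x = -100: LHS = -(-100)³ + (-100) - 3 = 999897; 999897 > -1 — holds

Answer: Partially: fails for x = 100, holds for x = -100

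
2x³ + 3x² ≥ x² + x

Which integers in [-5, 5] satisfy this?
Holds for: {-1, 0, 1, 2, 3, 4, 5}
Fails for: {-5, -4, -3, -2}

Answer: {-1, 0, 1, 2, 3, 4, 5}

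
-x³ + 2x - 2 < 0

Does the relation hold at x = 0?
x = 0: LHS = -0³ + 2·0 - 2 = -2; -2 < 0 — holds

The relation is satisfied at x = 0.

Answer: Yes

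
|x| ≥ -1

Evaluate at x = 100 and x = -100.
x = 100: LHS = |100| = 100; 100 ≥ -1 — holds
x = -100: LHS = |-100| = 100; 100 ≥ -1 — holds

Answer: Yes, holds for both x = 100 and x = -100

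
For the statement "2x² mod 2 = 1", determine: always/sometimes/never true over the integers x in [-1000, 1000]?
For a polynomial with integer coefficients, its value mod 2 depends only on x mod 2, so it suffices to check one representative of each residue class, x = 0, 1:
x = 0: LHS = (2·0²) mod 2 = 0 mod 2 = 0; 0 = 1 — FAILS
x = 1: LHS = (2·1²) mod 2 = 2 mod 2 = 0; 0 = 1 — FAILS
The relation fails in every residue class, so the claimed relation (=) fails for every integer in [-1000, 1000].

No integer in the range satisfies it.

Answer: Never true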